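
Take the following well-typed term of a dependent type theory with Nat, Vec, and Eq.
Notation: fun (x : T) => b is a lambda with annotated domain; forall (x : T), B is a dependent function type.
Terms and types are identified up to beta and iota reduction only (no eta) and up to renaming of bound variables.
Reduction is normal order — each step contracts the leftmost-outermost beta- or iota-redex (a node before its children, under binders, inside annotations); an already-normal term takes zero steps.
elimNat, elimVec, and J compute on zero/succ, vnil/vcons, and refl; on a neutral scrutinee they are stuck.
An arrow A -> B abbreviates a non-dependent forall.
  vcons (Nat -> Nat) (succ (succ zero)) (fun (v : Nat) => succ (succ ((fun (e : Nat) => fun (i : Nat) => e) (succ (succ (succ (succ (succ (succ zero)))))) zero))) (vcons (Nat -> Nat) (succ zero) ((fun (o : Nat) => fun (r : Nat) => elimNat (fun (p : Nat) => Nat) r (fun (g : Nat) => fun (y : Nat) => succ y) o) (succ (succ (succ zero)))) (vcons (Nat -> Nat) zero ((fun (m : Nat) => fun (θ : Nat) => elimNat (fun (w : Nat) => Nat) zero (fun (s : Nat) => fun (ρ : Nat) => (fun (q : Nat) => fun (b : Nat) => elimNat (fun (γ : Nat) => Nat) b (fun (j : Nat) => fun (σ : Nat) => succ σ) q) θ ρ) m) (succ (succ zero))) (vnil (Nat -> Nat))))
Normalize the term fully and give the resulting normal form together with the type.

normal form:
  vcons (Nat -> Nat) (succ (succ zero)) (fun (v : Nat) => succ (succ (succ (succ (succ (succ (succ (succ zero)))))))) (vcons (Nat -> Nat) (succ zero) (fun (e : Nat) => succ (succ (succ e))) (vcons (Nat -> Nat) zero (fun (i : Nat) => elimNat (fun (o : Nat) => Nat) (elimNat (fun (r : Nat) => Nat) zero (fun (p : Nat) => fun (g : Nat) => succ g) i) (fun (y : Nat) => fun (m : Nat) => succ m) i) (vnil (Nat -> Nat))))
type:
  Vec (Nat -> Nat) (succ (succ (succ zero)))
observation: contracting a beta-redex first, the term normalizes in 25 steps.


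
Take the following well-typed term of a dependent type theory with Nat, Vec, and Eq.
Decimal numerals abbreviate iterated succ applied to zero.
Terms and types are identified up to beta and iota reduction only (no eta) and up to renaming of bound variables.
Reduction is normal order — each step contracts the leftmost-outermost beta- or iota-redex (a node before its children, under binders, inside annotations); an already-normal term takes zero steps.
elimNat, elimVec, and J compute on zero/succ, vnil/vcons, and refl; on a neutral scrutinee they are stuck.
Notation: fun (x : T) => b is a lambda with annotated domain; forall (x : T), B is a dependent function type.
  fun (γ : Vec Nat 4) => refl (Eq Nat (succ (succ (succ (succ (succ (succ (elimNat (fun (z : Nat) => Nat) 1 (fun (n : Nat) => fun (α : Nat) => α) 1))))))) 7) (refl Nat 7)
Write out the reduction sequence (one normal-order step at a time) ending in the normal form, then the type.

normal-order reduction:
  fun (γ : Vec Nat 4) => refl (Eq Nat (succ (succ (succ (succ (succ (succ (elimNat (fun (z : Nat) => Nat) 1 (fun (n : Nat) => fun (α : Nat) => α) 1))))))) 7) (refl Nat 7)
  ~> fun (γ : Vec Nat 4) => refl (Eq Nat (succ (succ (succ (succ (succ (succ ((fun (z : Nat) => fun (n : Nat) => n) 0 (elimNat (fun (α : Nat) => Nat) 1 (fun (σ : Nat) => fun (m : Nat) => m) 0)))))))) 7) (refl Nat 7)
  ~> fun (γ : Vec Nat 4) => refl (Eq Nat (succ (succ (succ (succ (succ (succ ((fun (z : Nat) => z) (elimNat (fun (n : Nat) => Nat) 1 (fun (α : Nat) => fun (σ : Nat) => σ) 0)))))))) 7) (refl Nat 7)
  ~> fun (γ : Vec Nat 4) => refl (Eq Nat (succ (succ (succ (succ (succ (succ (elimNat (fun (z : Nat) => Nat) 1 (fun (n : Nat) => fun (α : Nat) => α) 0))))))) 7) (refl Nat 7)
  ~> fun (γ : Vec Nat 4) => refl (Eq Nat 7 7) (refl Nat 7)
the term's type:
  forall (γ : Vec Nat 4), Eq (Eq Nat 7 7) (refl Nat 7) (refl Nat 7)


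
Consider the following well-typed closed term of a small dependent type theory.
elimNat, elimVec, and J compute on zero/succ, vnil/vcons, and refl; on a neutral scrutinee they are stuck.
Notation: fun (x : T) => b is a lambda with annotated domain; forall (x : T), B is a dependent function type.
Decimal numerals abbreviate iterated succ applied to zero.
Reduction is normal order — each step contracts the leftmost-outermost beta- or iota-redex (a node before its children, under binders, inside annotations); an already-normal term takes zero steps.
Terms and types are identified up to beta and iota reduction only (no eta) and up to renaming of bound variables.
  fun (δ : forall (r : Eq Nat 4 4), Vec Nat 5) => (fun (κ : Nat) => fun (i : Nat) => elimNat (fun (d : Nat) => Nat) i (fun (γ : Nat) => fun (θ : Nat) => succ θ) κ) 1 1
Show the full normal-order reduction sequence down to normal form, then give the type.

normal-order reduction:
  fun (δ : forall (r : Eq Nat 4 4), Vec Nat 5) => (fun (κ : Nat) => fun (i : Nat) => elimNat (fun (d : Nat) => Nat) i (fun (γ : Nat) => fun (θ : Nat) => succ θ) κ) 1 1
  ~> fun (δ : forall (r : Eq Nat 4 4), Vec Nat 5) => (fun (κ : Nat) => elimNat (fun (i : Nat) => Nat) κ (fun (d : Nat) => fun (γ : Nat) => succ γ) 1) 1
  ~> fun (δ : forall (r : Eq Nat 4 4), Vec Nat 5) => elimNat (fun (κ : Nat) => Nat) 1 (fun (i : Nat) => fun (d : Nat) => succ d) 1
  ~> fun (δ : forall (r : Eq Nat 4 4), Vec Nat 5) => (fun (κ : Nat) => fun (i : Nat) => succ i) 0 (elimNat (fun (d : Nat) => Nat) 1 (fun (γ : Nat) => fun (θ : Nat) => succ θ) 0)
  ~> fun (δ : forall (r : Eq Nat 4 4), Vec Nat 5) => (fun (κ : Nat) => succ κ) (elimNat (fun (i : Nat) => Nat) 1 (fun (d : Nat) => fun (γ : Nat) => succ γ) 0)
  ~> fun (δ : forall (r : Eq Nat 4 4), Vec Nat 5) => succ (elimNat (fun (κ : Nat) => Nat) 1 (fun (i : Nat) => fun (d : Nat) => succ d) 0)
  ~> fun (δ : forall (r : Eq Nat 4 4), Vec Nat 5) => 2
inferred type:
  forall (δ : forall (r : Eq Nat 4 4), Vec Nat 5), Nat


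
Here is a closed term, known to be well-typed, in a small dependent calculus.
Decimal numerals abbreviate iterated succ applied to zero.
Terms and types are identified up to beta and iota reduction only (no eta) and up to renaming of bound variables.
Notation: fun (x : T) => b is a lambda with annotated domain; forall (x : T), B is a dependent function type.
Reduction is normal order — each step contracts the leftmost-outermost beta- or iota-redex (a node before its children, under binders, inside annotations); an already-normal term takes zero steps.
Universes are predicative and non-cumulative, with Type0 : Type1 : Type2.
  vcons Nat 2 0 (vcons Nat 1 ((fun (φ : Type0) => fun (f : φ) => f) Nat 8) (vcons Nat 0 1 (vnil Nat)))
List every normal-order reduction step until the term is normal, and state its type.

reduction (normal order):
  vcons Nat 2 0 (vcons Nat 1 ((fun (φ : Type0) => fun (f : φ) => f) Nat 8) (vcons Nat 0 1 (vnil Nat)))
  ~> vcons Nat 2 0 (vcons Nat 1 ((fun (φ : Nat) => φ) 8) (vcons Nat 0 1 (vnil Nat)))
  ~> vcons Nat 2 0 (vcons Nat 1 8 (vcons Nat 0 1 (vnil Nat)))
the term's type:
  Vec Nat 3


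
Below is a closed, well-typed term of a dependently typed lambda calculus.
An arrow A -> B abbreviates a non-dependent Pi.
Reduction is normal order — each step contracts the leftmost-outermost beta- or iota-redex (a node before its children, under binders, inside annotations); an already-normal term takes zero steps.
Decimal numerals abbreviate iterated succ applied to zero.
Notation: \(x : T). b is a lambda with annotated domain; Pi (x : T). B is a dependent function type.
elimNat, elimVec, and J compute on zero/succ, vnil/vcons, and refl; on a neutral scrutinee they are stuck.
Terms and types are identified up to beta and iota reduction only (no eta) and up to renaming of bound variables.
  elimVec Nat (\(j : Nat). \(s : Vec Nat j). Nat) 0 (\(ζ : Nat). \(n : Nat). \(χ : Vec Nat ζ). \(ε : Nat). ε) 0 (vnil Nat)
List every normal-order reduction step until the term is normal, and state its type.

normal-order reduction:
  elimVec Nat (\(j : Nat). \(s : Vec Nat j). Nat) 0 (\(ζ : Nat). \(n : Nat). \(χ : Vec Nat ζ). \(ε : Nat). ε) 0 (vnil Nat)
  ~> 0
inferred type:
  Nat


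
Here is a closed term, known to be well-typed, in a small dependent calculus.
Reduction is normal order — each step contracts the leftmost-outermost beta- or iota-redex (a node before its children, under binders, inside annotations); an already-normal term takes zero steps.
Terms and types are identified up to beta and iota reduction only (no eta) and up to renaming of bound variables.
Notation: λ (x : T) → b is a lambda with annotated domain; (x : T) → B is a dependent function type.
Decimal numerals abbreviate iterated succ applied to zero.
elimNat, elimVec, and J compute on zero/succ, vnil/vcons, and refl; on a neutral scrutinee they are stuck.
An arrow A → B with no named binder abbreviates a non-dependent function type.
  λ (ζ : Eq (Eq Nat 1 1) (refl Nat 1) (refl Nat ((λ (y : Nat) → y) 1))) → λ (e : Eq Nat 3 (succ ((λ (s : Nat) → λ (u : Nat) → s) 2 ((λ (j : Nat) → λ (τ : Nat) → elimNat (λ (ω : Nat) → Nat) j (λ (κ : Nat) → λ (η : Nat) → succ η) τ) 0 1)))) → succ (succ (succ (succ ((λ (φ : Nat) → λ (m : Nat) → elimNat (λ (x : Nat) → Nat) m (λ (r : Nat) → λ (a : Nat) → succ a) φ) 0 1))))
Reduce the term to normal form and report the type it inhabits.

normal form:
  λ (ζ : Eq (Eq Nat 1 1) (refl Nat 1) (refl Nat 1)) → λ (y : Eq Nat 3 3) → 5
the term's type:
  Eq (Eq Nat 1 1) (refl Nat 1) (refl Nat 1) → Eq Nat 3 3 → Nat
observation: 6 normal-order steps separate the term from its normal form.


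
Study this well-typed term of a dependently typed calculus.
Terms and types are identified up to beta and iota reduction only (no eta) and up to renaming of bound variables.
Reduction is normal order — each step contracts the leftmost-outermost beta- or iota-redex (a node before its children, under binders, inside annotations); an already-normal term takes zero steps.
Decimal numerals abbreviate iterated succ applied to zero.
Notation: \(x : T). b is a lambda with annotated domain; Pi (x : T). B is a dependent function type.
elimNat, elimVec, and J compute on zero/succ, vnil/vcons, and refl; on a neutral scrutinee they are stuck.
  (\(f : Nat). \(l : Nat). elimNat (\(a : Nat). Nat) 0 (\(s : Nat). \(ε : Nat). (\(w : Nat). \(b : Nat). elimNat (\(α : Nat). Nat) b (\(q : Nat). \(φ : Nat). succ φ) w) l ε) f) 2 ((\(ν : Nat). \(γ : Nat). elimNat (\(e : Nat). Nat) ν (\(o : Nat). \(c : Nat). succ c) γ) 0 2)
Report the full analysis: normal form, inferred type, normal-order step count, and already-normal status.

reduced normal form:
  4
inferred type:
  Nat
normal-order step count: 45
term was already normal: no
first redex: a beta-redex


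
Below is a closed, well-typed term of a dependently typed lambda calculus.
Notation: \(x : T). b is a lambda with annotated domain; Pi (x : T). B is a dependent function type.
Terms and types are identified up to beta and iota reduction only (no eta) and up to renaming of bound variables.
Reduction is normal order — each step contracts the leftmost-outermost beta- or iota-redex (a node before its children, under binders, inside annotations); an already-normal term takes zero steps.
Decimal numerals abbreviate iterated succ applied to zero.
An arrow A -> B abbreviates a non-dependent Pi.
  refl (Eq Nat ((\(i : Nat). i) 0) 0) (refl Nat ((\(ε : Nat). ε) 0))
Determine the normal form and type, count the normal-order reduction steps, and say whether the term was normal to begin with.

resulting normal form:
  refl (Eq Nat 0 0) (refl Nat 0)
the term's type:
  Eq (Eq Nat 0 0) (refl Nat 0) (refl Nat 0)
steps to reach normal form (normal order): 2
term was already normal: no
first redex: a beta-redex


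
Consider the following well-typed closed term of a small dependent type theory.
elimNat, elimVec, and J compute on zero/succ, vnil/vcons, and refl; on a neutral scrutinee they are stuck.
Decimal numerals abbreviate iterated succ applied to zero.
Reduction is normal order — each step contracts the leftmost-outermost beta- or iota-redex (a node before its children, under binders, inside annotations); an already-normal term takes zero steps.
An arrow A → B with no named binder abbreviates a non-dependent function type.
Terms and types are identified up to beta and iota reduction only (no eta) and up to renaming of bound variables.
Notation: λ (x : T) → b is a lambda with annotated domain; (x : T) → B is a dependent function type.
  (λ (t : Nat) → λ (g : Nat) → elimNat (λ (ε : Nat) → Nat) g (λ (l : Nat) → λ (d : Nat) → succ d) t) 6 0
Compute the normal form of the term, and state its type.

normal form:
  6
the term's type:
  Nat
observation: reduction starts at a beta-redex, and 21 normal-order steps reach the normal form.


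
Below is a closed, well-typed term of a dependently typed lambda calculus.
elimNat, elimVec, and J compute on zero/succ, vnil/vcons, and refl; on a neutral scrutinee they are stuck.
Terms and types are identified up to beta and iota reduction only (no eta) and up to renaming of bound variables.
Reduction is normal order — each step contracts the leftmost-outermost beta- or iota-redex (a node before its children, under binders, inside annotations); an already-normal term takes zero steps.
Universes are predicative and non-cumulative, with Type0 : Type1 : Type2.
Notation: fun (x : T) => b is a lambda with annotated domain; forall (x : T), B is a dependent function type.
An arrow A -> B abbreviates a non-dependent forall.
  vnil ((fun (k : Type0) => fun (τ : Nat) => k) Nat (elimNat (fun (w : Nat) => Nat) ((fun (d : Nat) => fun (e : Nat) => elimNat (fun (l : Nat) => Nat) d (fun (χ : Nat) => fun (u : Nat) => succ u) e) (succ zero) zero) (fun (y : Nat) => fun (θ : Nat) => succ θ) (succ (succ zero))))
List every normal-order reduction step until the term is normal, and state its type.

normal-order reduction sequence:
  vnil ((fun (k : Type0) => fun (τ : Nat) => k) Nat (elimNat (fun (w : Nat) => Nat) ((fun (d : Nat) => fun (e : Nat) => elimNat (fun (l : Nat) => Nat) d (fun (χ : Nat) => fun (u : Nat) => succ u) e) (succ zero) zero) (fun (y : Nat) => fun (θ : Nat) => succ θ) (succ (succ zero))))
  ~> vnil ((fun (k : Nat) => Nat) (elimNat (fun (τ : Nat) => Nat) ((fun (w : Nat) => fun (d : Nat) => elimNat (fun (e : Nat) => Nat) w (fun (l : Nat) => fun (χ : Nat) => succ χ) d) (succ zero) zero) (fun (u : Nat) => fun (y : Nat) => succ y) (succ (succ zero))))
  ~> vnil Nat
type:
  Vec Nat zero


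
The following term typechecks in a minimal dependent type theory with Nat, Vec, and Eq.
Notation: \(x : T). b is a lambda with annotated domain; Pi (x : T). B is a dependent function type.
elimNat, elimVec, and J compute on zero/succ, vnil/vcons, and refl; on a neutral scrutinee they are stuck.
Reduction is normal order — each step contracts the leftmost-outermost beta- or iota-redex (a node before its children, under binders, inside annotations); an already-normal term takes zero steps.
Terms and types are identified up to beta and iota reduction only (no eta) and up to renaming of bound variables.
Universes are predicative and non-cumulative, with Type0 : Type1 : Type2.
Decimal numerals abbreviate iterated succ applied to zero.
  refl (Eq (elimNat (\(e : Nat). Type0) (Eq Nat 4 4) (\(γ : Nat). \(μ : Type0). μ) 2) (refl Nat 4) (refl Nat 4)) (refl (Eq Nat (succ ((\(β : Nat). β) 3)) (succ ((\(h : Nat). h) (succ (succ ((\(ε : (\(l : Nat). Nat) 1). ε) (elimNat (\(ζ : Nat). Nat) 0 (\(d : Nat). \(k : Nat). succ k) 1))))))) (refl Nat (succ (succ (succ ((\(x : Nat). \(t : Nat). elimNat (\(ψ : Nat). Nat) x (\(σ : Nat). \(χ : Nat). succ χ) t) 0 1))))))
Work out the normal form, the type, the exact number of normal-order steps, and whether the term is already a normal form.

resulting normal form:
  refl (Eq (Eq Nat 4 4) (refl Nat 4) (refl Nat 4)) (refl (Eq Nat 4 4) (refl Nat 4))
the term's type:
  Eq (Eq (Eq Nat 4 4) (refl Nat 4) (refl Nat 4)) (refl (Eq Nat 4 4) (refl Nat 4)) (refl (Eq Nat 4 4) (refl Nat 4))
reduction steps (normal order): 20
started in normal form: no
first contracted redex: an elimNat iota-redex


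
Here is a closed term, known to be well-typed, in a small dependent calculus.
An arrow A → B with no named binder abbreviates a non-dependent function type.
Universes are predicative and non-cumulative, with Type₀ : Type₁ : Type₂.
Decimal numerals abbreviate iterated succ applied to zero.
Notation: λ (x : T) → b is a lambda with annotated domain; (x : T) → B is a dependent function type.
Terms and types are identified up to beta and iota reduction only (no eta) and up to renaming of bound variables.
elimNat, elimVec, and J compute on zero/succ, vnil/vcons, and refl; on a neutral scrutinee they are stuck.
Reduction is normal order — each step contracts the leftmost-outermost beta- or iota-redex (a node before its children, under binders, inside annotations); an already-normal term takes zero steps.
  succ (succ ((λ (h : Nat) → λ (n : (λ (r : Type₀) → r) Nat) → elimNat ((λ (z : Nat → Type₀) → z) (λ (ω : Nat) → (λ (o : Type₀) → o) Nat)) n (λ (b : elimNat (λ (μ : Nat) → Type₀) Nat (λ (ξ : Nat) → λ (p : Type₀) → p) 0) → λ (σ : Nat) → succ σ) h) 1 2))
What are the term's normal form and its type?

resulting normal form:
  5
type:
  Nat
observation: contracting a beta-redex first, the term normalizes in 6 steps.


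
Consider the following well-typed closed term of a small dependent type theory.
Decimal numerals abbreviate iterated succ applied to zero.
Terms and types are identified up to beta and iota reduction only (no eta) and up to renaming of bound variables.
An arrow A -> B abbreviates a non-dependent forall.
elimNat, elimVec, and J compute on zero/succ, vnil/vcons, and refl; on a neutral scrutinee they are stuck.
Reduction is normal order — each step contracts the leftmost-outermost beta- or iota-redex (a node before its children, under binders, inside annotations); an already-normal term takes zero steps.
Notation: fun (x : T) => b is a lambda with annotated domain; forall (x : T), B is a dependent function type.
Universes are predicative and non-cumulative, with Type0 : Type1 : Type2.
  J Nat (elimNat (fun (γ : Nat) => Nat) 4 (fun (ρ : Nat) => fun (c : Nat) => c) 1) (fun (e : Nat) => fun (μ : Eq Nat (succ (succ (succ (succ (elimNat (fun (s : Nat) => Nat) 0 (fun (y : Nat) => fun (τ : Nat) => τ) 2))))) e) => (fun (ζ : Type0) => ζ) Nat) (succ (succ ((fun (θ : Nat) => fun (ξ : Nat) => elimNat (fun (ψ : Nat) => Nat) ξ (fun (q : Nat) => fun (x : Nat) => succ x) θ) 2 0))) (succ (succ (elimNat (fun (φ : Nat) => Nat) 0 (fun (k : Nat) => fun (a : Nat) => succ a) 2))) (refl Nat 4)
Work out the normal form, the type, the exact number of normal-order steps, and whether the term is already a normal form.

resulting normal form:
  4
type:
  Nat
normal-order step count: 10
started in normal form: no
first contracted redex: a J iota-redex


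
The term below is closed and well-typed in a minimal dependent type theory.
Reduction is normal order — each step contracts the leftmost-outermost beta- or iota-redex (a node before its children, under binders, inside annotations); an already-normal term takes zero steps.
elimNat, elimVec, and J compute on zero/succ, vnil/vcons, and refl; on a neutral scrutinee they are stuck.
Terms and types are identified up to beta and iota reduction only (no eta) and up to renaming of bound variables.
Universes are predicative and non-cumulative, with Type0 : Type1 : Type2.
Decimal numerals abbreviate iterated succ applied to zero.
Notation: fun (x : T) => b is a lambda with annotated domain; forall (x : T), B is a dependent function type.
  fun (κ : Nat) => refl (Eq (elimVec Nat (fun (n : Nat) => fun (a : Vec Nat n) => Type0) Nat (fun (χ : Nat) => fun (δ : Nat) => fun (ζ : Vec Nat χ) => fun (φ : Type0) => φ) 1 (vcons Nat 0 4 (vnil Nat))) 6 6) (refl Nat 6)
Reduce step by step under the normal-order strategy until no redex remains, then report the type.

normal-order reduction sequence:
  fun (κ : Nat) => refl (Eq (elimVec Nat (fun (n : Nat) => fun (a : Vec Nat n) => Type0) Nat (fun (χ : Nat) => fun (δ : Nat) => fun (ζ : Vec Nat χ) => fun (φ : Type0) => φ) 1 (vcons Nat 0 4 (vnil Nat))) 6 6) (refl Nat 6)
  ~> fun (κ : Nat) => refl (Eq ((fun (n : Nat) => fun (a : Nat) => fun (χ : Vec Nat n) => fun (δ : Type0) => δ) 0 4 (vnil Nat) (elimVec Nat (fun (ζ : Nat) => fun (φ : Vec Nat ζ) => Type0) Nat (fun (ψ : Nat) => fun (ξ : Nat) => fun (b : Vec Nat ψ) => fun (s : Type0) => s) 0 (vnil Nat))) 6 6) (refl Nat 6)
  ~> fun (κ : Nat) => refl (Eq ((fun (n : Nat) => fun (a : Vec Nat 0) => fun (χ : Type0) => χ) 4 (vnil Nat) (elimVec Nat (fun (δ : Nat) => fun (ζ : Vec Nat δ) => Type0) Nat (fun (φ : Nat) => fun (ψ : Nat) => fun (ξ : Vec Nat φ) => fun (b : Type0) => b) 0 (vnil Nat))) 6 6) (refl Nat 6)
  ~> fun (κ : Nat) => refl (Eq ((fun (n : Vec Nat 0) => fun (a : Type0) => a) (vnil Nat) (elimVec Nat (fun (χ : Nat) => fun (δ : Vec Nat χ) => Type0) Nat (fun (ζ : Nat) => fun (φ : Nat) => fun (ψ : Vec Nat ζ) => fun (ξ : Type0) => ξ) 0 (vnil Nat))) 6 6) (refl Nat 6)
  ~> fun (κ : Nat) => refl (Eq ((fun (n : Type0) => n) (elimVec Nat (fun (a : Nat) => fun (χ : Vec Nat a) => Type0) Nat (fun (δ : Nat) => fun (ζ : Nat) => fun (φ : Vec Nat δ) => fun (ψ : Type0) => ψ) 0 (vnil Nat))) 6 6) (refl Nat 6)
  ~> fun (κ : Nat) => refl (Eq (elimVec Nat (fun (n : Nat) => fun (a : Vec Nat n) => Type0) Nat (fun (χ : Nat) => fun (δ : Nat) => fun (ζ : Vec Nat χ) => fun (φ : Type0) => φ) 0 (vnil Nat)) 6 6) (refl Nat 6)
  ~> fun (κ : Nat) => refl (Eq Nat 6 6) (refl Nat 6)
the term's type:
  forall (κ : Nat), Eq (Eq Nat 6 6) (refl Nat 6) (refl Nat 6)


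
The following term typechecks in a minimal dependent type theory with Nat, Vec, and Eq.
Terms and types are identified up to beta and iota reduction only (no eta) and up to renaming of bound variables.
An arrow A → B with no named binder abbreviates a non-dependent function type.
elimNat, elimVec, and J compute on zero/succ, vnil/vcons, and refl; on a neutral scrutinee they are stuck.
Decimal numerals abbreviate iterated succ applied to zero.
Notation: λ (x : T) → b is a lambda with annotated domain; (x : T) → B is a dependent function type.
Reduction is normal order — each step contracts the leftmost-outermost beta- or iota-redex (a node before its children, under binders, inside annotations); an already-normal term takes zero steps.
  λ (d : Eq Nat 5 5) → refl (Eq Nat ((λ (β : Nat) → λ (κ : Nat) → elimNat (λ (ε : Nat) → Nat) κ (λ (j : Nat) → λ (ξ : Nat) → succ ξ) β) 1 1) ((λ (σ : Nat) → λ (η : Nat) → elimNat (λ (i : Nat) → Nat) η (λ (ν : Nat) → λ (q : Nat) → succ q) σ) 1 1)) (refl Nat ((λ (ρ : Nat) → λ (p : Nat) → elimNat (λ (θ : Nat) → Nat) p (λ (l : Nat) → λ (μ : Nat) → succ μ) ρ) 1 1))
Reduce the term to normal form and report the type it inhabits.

resulting normal form:
  λ (d : Eq Nat 5 5) → refl (Eq Nat 2 2) (refl Nat 2)
type:
  Eq Nat 5 5 → Eq (Eq Nat 2 2) (refl Nat 2) (refl Nat 2)
observation: reduction starts at a beta-redex, and 18 normal-order steps reach the normal form.


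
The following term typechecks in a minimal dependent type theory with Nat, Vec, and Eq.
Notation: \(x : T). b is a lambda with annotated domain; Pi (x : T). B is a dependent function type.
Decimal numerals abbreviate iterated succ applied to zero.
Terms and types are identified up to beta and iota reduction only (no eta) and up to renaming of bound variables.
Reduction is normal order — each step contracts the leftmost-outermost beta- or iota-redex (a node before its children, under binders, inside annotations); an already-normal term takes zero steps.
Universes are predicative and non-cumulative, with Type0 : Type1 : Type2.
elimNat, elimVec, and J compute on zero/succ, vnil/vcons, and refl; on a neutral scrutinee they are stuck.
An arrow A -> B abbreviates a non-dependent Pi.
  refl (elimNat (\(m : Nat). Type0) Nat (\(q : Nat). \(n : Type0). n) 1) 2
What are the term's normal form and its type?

resulting normal form:
  refl Nat 2
inferred type:
  Eq Nat 2 2


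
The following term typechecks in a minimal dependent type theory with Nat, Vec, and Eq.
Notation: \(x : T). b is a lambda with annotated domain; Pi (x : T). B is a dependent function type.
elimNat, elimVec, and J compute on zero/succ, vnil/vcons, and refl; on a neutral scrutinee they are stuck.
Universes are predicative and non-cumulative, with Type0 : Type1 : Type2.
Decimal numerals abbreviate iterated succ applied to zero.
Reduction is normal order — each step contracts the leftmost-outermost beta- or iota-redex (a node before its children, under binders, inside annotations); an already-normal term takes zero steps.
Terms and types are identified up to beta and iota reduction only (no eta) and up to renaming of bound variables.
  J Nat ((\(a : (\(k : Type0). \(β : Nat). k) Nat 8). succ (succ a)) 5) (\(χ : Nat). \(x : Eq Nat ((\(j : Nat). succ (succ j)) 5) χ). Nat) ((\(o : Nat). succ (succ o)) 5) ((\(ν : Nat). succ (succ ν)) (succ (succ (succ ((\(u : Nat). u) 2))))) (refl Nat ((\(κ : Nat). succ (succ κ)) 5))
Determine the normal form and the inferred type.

normal form:
  7
inferred type:
  Nat
observation: the term reaches its normal form after 2 normal-order steps.


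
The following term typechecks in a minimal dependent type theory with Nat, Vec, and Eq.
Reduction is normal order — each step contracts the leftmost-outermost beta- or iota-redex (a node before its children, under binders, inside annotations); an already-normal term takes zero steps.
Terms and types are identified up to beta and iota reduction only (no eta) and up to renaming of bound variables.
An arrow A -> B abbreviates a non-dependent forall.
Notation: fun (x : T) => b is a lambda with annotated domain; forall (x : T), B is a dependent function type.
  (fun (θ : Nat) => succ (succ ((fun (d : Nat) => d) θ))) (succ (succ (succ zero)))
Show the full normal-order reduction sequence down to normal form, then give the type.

normal-order reduction sequence:
  (fun (θ : Nat) => succ (succ ((fun (d : Nat) => d) θ))) (succ (succ (succ zero)))
  ~> succ (succ ((fun (θ : Nat) => θ) (succ (succ (succ zero)))))
  ~> succ (succ (succ (succ (succ zero))))
inferred type:
  Nat


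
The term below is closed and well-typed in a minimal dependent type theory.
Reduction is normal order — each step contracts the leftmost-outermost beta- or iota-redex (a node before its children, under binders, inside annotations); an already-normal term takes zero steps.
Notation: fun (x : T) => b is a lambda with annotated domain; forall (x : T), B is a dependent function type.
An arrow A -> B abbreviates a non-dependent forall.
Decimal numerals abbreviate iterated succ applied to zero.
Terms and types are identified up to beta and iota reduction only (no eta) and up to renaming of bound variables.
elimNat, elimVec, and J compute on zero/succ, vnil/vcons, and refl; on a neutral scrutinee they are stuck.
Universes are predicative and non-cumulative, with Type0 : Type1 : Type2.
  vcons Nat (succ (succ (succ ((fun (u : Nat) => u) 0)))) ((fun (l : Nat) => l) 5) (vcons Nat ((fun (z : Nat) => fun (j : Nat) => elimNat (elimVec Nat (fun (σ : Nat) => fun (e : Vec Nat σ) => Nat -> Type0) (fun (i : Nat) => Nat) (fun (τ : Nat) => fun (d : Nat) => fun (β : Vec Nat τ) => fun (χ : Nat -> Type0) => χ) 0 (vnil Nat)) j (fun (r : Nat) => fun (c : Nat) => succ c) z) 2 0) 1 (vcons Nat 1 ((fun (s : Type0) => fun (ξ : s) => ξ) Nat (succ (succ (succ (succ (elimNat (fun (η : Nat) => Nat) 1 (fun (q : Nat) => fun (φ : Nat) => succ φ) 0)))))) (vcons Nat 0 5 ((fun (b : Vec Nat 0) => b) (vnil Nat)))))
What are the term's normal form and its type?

normal form:
  vcons Nat 3 5 (vcons Nat 2 1 (vcons Nat 1 5 (vcons Nat 0 5 (vnil Nat))))
inferred type:
  Vec Nat 4


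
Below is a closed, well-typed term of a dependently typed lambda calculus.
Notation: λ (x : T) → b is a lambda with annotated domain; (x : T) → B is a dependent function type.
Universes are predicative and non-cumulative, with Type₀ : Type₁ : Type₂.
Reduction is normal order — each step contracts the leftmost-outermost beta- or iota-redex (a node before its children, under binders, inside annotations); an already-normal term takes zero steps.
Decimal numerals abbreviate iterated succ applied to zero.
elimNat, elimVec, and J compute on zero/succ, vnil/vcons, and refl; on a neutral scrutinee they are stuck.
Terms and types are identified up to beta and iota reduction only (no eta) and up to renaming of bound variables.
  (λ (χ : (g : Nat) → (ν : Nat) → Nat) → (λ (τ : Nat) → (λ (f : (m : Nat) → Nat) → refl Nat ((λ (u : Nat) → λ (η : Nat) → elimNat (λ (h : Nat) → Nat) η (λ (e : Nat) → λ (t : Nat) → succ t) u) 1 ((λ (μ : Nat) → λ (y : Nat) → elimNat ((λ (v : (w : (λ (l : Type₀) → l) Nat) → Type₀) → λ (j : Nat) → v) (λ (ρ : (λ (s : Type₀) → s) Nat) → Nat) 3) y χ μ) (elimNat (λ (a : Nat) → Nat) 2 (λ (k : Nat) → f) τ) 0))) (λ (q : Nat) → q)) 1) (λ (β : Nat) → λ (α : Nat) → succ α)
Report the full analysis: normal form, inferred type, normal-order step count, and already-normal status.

reduced normal form:
  refl Nat 3
type:
  Eq Nat 3 3
reduction steps (normal order): 25
already normal: no
first redex: a beta-redex


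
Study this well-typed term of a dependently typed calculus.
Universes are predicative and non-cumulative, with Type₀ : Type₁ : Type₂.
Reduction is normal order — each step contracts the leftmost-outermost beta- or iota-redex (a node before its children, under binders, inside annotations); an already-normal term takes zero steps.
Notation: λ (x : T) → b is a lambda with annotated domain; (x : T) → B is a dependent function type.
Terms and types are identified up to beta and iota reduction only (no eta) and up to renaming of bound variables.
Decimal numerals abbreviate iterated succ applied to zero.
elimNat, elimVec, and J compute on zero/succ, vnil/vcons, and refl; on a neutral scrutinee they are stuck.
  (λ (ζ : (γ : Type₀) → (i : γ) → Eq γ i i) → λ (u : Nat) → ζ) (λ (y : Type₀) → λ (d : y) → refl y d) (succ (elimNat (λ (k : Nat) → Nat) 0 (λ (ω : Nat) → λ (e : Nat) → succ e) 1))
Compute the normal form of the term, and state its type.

reduced normal form:
  λ (ζ : Type₀) → λ (γ : ζ) → refl ζ γ
inferred type:
  (ζ : Type₀) → (γ : ζ) → Eq ζ γ γ
observation: the term reaches its normal form after 2 normal-order steps.


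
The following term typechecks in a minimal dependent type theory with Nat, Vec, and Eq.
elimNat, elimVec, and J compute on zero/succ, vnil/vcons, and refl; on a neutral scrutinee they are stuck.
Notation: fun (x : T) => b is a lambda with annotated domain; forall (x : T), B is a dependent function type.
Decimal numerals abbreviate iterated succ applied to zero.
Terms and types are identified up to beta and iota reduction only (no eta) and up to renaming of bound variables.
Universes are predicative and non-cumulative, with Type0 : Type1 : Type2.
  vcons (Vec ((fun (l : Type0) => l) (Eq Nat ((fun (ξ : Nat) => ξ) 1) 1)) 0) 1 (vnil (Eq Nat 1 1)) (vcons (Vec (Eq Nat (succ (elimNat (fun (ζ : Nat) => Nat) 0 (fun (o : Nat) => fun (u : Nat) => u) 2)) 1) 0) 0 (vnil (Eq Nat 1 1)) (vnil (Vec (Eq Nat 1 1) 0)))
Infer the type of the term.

inferred type:
  Vec (Vec (Eq Nat 1 1) 0) 2


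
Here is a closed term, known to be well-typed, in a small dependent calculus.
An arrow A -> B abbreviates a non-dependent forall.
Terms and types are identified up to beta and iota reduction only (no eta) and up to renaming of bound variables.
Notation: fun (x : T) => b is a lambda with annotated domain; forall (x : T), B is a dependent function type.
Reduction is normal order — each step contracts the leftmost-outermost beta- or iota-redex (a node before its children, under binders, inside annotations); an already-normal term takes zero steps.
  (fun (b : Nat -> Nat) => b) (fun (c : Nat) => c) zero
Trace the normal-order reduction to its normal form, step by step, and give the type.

reduction (normal order):
  (fun (b : Nat -> Nat) => b) (fun (c : Nat) => c) zero
  ~> (fun (b : Nat) => b) zero
  ~> zero
inferred type:
  Nat


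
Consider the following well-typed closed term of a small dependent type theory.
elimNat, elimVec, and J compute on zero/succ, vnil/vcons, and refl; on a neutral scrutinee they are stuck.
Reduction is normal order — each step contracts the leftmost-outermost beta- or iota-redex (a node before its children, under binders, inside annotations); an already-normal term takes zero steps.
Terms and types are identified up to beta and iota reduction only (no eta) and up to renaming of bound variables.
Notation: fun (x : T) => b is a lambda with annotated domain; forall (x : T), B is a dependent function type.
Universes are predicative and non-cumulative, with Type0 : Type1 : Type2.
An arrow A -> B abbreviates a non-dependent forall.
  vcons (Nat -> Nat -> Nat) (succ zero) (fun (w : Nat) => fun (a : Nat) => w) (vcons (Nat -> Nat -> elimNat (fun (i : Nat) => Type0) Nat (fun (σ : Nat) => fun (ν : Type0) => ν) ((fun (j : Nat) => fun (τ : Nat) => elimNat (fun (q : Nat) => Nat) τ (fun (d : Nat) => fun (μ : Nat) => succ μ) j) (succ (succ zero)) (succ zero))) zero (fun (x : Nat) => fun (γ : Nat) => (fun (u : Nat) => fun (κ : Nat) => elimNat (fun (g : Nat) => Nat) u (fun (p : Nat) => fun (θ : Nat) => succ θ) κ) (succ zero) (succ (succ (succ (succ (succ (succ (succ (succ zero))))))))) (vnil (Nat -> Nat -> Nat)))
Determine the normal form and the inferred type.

reduced normal form:
  vcons (Nat -> Nat -> Nat) (succ zero) (fun (w : Nat) => fun (a : Nat) => w) (vcons (Nat -> Nat -> Nat) zero (fun (i : Nat) => fun (σ : Nat) => succ (succ (succ (succ (succ (succ (succ (succ (succ zero))))))))) (vnil (Nat -> Nat -> Nat)))
type:
  Vec (Nat -> Nat -> Nat) (succ (succ zero))
observation: the term reaches its normal form after 46 normal-order steps.


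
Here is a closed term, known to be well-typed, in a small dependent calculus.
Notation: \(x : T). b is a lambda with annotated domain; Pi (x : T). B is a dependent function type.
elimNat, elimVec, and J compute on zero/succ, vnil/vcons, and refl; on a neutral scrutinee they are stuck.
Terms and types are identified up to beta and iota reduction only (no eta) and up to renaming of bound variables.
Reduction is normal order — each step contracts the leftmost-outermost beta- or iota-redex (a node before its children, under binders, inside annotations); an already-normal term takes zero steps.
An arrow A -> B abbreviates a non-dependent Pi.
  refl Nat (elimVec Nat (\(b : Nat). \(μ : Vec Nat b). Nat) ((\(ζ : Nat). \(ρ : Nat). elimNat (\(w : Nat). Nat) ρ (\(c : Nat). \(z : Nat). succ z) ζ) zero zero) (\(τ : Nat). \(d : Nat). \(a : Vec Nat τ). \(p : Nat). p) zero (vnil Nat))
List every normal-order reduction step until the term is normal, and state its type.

normal-order reduction:
  refl Nat (elimVec Nat (\(b : Nat). \(μ : Vec Nat b). Nat) ((\(ζ : Nat). \(ρ : Nat). elimNat (\(w : Nat). Nat) ρ (\(c : Nat). \(z : Nat). succ z) ζ) zero zero) (\(τ : Nat). \(d : Nat). \(a : Vec Nat τ). \(p : Nat). p) zero (vnil Nat))
  ~> refl Nat ((\(b : Nat). \(μ : Nat). elimNat (\(ζ : Nat). Nat) μ (\(ρ : Nat). \(w : Nat). succ w) b) zero zero)
  ~> refl Nat ((\(b : Nat). elimNat (\(μ : Nat). Nat) b (\(ζ : Nat). \(ρ : Nat). succ ρ) zero) zero)
  ~> refl Nat (elimNat (\(b : Nat). Nat) zero (\(μ : Nat). \(ζ : Nat). succ ζ) zero)
  ~> refl Nat zero
the term's type:
  Eq Nat zero zero


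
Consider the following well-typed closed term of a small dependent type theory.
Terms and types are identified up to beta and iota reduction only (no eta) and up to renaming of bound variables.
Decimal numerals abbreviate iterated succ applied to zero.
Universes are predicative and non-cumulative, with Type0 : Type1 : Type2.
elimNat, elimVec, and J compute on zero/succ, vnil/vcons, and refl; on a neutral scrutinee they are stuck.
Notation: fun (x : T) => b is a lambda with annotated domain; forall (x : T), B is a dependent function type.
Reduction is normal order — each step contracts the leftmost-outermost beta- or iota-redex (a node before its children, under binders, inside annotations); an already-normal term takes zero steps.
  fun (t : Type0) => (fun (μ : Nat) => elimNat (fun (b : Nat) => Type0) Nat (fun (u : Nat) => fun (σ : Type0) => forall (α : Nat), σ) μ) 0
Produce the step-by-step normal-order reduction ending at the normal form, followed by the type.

reduction (normal order):
  fun (t : Type0) => (fun (μ : Nat) => elimNat (fun (b : Nat) => Type0) Nat (fun (u : Nat) => fun (σ : Type0) => forall (α : Nat), σ) μ) 0
  ~> fun (t : Type0) => elimNat (fun (μ : Nat) => Type0) Nat (fun (b : Nat) => fun (u : Type0) => forall (σ : Nat), u) 0
  ~> fun (t : Type0) => Nat
type:
  forall (t : Type0), Type0


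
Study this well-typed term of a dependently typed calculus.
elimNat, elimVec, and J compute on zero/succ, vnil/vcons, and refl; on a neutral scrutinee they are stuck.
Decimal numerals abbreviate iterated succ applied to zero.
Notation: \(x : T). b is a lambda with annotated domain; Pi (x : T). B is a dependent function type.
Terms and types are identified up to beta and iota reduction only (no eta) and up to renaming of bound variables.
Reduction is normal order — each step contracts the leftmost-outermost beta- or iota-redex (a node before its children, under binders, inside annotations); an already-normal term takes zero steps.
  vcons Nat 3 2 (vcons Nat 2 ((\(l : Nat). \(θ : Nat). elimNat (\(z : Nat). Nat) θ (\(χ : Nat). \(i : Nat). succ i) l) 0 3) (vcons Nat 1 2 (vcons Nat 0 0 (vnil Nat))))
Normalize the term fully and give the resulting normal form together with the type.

normal form:
  vcons Nat 3 2 (vcons Nat 2 3 (vcons Nat 1 2 (vcons Nat 0 0 (vnil Nat))))
type:
  Vec Nat 4


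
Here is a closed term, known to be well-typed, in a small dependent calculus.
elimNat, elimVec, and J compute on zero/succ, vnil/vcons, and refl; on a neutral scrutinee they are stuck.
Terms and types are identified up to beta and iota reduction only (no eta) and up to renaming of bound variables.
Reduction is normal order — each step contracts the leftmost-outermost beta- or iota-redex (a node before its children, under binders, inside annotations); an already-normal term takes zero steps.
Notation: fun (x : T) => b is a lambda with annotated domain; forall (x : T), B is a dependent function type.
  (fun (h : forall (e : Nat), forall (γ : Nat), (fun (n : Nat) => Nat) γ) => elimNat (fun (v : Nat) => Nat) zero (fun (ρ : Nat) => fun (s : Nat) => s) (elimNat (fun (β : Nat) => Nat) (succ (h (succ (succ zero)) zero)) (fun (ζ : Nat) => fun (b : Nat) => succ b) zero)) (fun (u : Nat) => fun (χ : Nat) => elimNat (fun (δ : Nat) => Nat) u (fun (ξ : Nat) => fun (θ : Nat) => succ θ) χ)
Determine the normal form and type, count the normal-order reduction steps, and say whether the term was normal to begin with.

normal form:
  zero
the term's type:
  Nat
reduction steps (normal order): 15
started in normal form: no
first contracted redex: a beta-redex


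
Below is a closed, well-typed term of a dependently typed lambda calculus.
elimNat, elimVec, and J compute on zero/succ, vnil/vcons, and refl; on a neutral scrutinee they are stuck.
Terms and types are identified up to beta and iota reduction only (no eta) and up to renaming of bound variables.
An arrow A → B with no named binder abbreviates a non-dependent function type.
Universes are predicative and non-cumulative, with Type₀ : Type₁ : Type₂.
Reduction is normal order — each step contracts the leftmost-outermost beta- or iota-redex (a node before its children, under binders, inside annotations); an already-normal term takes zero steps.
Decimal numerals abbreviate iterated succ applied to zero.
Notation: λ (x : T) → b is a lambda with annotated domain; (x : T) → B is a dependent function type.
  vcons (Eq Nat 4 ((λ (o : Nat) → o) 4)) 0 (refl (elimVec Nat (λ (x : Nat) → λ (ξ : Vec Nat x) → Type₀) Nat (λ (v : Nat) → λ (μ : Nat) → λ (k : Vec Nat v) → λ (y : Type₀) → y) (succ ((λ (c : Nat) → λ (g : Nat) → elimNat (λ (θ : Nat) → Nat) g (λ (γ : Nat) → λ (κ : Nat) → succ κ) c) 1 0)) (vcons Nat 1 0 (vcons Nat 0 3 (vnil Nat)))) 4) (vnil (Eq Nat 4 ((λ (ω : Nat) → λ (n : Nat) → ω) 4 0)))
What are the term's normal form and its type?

reduced normal form:
  vcons (Eq Nat 4 4) 0 (refl Nat 4) (vnil (Eq Nat 4 4))
the term's type:
  Vec (Eq Nat 4 4) 1
observation: contracting a beta-redex first, the term normalizes in 14 steps.
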